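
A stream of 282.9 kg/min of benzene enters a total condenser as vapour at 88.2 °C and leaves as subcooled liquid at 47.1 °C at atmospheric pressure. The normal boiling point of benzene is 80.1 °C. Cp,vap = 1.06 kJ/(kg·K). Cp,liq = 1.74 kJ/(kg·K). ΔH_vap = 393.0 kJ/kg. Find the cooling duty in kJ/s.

vapour 88.2→80.1 °C: -8.586 kJ/kg
condensation at 80.1 °C: -393 kJ/kg
liquid 80.1→47.1 °C: -57.42 kJ/kg
Δh = -8.586 + -393 + -57.42 = -459.01 kJ/kg
Q = ṁ·Δh = 282.9 kg/min × -459.01 kJ/kg = -129850 kJ/min
|Q| = 2164.2 kW

Q_c = 2160 kJ/s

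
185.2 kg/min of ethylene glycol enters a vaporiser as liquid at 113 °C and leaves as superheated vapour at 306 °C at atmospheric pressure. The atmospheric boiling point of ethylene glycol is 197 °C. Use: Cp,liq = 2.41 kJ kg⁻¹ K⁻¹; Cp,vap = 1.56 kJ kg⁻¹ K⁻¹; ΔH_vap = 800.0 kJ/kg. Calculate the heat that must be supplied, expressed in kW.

Q = 3620 kW

liquid 113→197 °C: 202.44 kJ/kg
vaporisation at 197 °C: 800 kJ/kg
vapour 197→306 °C: 170.04 kJ/kg
Δh = 202.44 + 800 + 170.04 = 1172.5 kJ/kg
Q = ṁ·Δh = 185.2 kg/min × 1172.5 kJ/kg = 217140 kJ/min
|Q| = 3619.1 kW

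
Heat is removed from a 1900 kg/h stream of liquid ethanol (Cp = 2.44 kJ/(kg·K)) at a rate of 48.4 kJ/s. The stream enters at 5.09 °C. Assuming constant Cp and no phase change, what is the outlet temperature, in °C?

T_out = -32.5 °C

Q = 48.4 kJ/s = 174240 kJ/h
ΔT = Q/(ṁ·Cp) = 174240/(1900×2.44) = 37.584 K
T_out = 5.09 − 37.584 = -32.494 °C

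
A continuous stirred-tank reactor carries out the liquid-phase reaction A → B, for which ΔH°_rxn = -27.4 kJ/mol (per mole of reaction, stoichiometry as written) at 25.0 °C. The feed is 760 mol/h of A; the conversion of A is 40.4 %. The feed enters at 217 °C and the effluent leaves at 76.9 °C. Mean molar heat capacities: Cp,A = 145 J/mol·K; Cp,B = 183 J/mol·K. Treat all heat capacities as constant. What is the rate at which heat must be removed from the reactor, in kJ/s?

Q_out = 6.46 kJ/s

Extent of reaction ξ = 0.404 × 760 = 307.04 mol/h
Reaction term: ξ·ΔH°_rxn = 307.04 × -27.4 = -8412.9 kJ/h
Sensible, feed 217→25 °C: -21158 kJ/h
Outlet flows (mol/h): A 452.96, B 307.04
Sensible, products 25→76.9 °C: 6324.9 kJ/h
Q = ΔH = -23246 kJ/h = -6.4573 kW
Heat removed = 6.4573 kJ/s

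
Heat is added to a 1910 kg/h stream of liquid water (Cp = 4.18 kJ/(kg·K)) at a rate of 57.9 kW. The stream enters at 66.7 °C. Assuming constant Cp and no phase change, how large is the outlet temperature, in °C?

Q = 57.9 kW = 208440 kJ/h
ΔT = Q/(ṁ·Cp) = 208440/(1910×4.18) = 26.108 K
T_out = 66.7 + 26.108 = 92.808 °C

T_out = 92.8 °C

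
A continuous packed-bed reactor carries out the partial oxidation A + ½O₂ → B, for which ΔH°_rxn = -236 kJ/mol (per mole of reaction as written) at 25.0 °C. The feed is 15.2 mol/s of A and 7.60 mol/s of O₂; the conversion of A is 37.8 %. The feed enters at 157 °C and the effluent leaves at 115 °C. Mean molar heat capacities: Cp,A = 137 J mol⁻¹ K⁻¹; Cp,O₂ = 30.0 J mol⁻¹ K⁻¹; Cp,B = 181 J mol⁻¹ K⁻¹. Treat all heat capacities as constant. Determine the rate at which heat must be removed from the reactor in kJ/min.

Q_out = 86300 kJ/min

Extent of reaction ξ = 0.378 × 15.2 = 5.7456 mol/s
Reaction term: ξ·ΔH°_rxn = 5.7456 × -236 = -1356 kJ/s
Sensible, feed 157→25 °C: -304.97 kJ/s
Outlet flows (mol/s): A 9.4544, O₂ 4.7272, B 5.7456
Sensible, products 25→115 °C: 222.93 kJ/s
Q = ΔH = -1438 kJ/s = -1438 kW
Heat removed = 86280 kJ/min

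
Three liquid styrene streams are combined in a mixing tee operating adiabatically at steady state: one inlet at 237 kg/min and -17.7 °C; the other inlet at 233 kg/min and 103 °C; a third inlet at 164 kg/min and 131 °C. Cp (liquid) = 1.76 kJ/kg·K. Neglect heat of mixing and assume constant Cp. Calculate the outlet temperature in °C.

T_out = 65.1 °C

Energy balance with Q = 0: Σ ṁᵢCp,ᵢ(T_out − Tᵢ) = 0
Σ ṁᵢCp,ᵢTᵢ = 237×1.76×-17.7 + 233×1.76×103 + 164×1.76×131 = 72667
Σ ṁᵢCp,ᵢ = 237×1.76 + 233×1.76 + 164×1.76 = 1115.8
T_out = 72667 / 1115.8 = 65.123 °C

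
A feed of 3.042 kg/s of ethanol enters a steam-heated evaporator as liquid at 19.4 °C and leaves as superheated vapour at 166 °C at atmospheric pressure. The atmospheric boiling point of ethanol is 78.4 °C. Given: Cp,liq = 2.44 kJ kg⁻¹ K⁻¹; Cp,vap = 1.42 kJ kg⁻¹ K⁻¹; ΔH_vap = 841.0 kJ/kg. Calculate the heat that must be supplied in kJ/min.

liquid 19.4→78.4 °C: 143.96 kJ/kg
vaporisation at 78.4 °C: 841 kJ/kg
vapour 78.4→166 °C: 124.39 kJ/kg
Δh = 143.96 + 841 + 124.39 = 1109.4 kJ/kg
Q = ṁ·Δh = 3.042 kg/s × 1109.4 kJ/kg = 3374.6 kJ/s
|Q| = 3374.6 kW = 202480 kJ/min

Q = 202000 kJ/min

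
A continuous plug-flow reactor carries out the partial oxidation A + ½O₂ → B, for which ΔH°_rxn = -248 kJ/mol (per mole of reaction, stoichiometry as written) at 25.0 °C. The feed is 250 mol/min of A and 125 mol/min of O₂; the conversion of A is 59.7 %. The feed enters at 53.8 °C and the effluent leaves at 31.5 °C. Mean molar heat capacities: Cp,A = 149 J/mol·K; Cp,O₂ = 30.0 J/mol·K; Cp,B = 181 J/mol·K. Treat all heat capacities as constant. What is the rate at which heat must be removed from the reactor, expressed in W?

Extent of reaction ξ = 0.597 × 250 = 149.25 mol/min
Reaction term: ξ·ΔH°_rxn = 149.25 × -248 = -37014 kJ/min
Sensible, feed 53.8→25 °C: -1180.8 kJ/min
Outlet flows (mol/min): A 100.75, O₂ 50.375, B 149.25
Sensible, products 25→31.5 °C: 282.99 kJ/min
Q = ΔH = -37912 kJ/min = -631.86 kW
Heat removed = 631860 W

Q_out = 632000 W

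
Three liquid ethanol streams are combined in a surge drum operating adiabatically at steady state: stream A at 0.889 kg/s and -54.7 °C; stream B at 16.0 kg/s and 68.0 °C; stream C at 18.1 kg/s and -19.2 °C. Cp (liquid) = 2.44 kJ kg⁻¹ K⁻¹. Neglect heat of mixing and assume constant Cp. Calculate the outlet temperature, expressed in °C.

No heat crosses the boundary, so H_out = H_in.
T_out = Σ ṁᵢCp,ᵢTᵢ / Σ ṁᵢCp,ᵢ
      = 1688.1 / 85.373 = 19.773 °C

T_out = 19.8 °C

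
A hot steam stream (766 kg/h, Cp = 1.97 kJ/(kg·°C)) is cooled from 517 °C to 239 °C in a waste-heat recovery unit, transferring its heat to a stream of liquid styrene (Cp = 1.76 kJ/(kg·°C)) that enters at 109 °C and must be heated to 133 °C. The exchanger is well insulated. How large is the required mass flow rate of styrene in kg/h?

ṁ_c = 9930 kg/h

Heat released by hot stream: Q = 766 × 1.97 × (517 − 239) = 419510 kJ/h
Energy balance on cold side (adiabatic exchanger): Q = ṁ_c·Cp_c·(T_c,out − T_c,in)
ṁ_c = 419510 / [1.76 × (133 − 109)] = 9931.5 kg/h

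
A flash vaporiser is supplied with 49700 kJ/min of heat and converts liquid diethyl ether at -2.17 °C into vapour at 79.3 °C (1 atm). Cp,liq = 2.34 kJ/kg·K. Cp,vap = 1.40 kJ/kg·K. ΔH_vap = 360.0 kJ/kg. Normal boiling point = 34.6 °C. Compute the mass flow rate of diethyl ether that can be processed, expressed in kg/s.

ṁ = 1.63 kg/s

Δh = 2.34×(34.6−-2.17) + 360.0 + 1.40×(79.3−34.6) = 508.62 kJ/kg
Q = 49700 kJ/min = 828.33 kJ/s = 828.33 kJ/s
ṁ = Q/Δh = 828.33 / 508.62 = 1.6286 kg/s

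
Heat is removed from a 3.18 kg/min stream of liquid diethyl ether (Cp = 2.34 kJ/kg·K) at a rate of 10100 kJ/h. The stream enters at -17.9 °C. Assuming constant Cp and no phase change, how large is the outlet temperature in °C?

Q = 10100 kJ/h = 168.33 kJ/min
ΔT = Q/(ṁ·Cp) = 168.33/(3.18×2.34) = 22.622 K
T_out = -17.9 − 22.622 = -40.522 °C

T_out = -40.5 °C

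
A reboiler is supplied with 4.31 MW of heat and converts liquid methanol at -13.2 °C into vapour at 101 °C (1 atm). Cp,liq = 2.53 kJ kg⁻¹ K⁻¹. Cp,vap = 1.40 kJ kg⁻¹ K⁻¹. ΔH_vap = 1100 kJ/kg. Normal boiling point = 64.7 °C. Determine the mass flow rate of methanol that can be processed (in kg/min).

Δh = 2.53×(64.7−-13.2) + 1100 + 1.40×(101−64.7) = 1347.9 kJ/kg
Q = 4.31 MW = 4310 kJ/s = 258600 kJ/min
ṁ = Q/Δh = 258600 / 1347.9 = 191.85 kg/min

ṁ = 192 kg/min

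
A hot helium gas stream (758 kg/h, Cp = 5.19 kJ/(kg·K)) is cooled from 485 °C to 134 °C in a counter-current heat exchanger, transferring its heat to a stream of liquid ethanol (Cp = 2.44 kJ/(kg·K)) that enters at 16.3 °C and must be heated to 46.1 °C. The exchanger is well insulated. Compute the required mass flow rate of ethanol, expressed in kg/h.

Heat released by hot stream: Q = 758 × 5.19 × (485 − 134) = 1.3808e+06 kJ/h
Energy balance on cold side (adiabatic exchanger): Q = ṁ_c·Cp_c·(T_c,out − T_c,in)
ṁ_c = 1.3808e+06 / [2.44 × (46.1 − 16.3)] = 18991 kg/h

ṁ_c = 19000 kg/h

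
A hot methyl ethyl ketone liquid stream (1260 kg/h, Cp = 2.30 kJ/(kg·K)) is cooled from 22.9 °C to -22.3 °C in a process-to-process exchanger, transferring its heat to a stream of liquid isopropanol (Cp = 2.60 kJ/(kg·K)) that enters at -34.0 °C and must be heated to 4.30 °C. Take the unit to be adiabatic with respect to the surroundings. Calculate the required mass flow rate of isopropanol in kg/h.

ṁ_c = 1320 kg/h

Heat released by hot stream: Q = 1260 × 2.30 × (22.9 − -22.3) = 130990 kJ/h
Energy balance on cold side (adiabatic exchanger): Q = ṁ_c·Cp_c·(T_c,out − T_c,in)
ṁ_c = 130990 / [2.60 × (4.30 − -34.0)] = 1315.4 kg/h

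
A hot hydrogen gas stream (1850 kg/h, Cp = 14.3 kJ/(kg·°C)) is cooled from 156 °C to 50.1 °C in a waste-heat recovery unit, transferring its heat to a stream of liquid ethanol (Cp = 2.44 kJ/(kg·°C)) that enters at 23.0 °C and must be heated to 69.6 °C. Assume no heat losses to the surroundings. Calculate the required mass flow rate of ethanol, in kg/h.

Heat released by hot stream: Q = 1850 × 14.3 × (156 − 50.1) = 2.8016e+06 kJ/h
Energy balance on cold side (adiabatic exchanger): Q = ṁ_c·Cp_c·(T_c,out − T_c,in)
ṁ_c = 2.8016e+06 / [2.44 × (69.6 − 23.0)] = 24639 kg/h

ṁ_c = 24600 kg/h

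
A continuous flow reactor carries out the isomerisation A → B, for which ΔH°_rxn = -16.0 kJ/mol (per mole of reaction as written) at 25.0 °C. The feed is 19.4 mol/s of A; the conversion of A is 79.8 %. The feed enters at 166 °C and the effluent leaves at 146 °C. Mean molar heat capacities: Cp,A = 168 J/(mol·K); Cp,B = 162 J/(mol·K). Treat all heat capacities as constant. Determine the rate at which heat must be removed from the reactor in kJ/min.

Q_out = 19400 kJ/min

Extent of reaction ξ = 0.798 × 19.4 = 15.481 mol/s
Reaction term: ξ·ΔH°_rxn = 15.481 × -16.0 = -247.7 kJ/s
Sensible, feed 166→25 °C: -459.55 kJ/s
Outlet flows (mol/s): A 3.9188, B 15.481
Sensible, products 25→146 °C: 383.12 kJ/s
Q = ΔH = -324.12 kJ/s = -324.12 kW
Heat removed = 19447 kJ/min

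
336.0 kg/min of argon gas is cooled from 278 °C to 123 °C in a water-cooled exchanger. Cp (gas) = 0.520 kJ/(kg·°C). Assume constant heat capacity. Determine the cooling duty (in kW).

Q_c = 451 kW

Q = ṁ·Cp·ΔT = 336.0 × 0.520 × (123 − 278) = -27082 kJ/min
Converting: 27082 / 60 s = 451.36 kW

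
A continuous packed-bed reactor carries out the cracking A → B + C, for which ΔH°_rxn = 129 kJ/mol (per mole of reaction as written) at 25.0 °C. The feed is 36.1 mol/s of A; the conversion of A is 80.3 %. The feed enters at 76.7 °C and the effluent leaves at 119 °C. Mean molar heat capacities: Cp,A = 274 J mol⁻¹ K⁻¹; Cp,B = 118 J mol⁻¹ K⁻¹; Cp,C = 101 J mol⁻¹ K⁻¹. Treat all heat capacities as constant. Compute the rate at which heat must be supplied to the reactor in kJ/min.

Extent of reaction ξ = 0.803 × 36.1 = 28.988 mol/s
Reaction term: ξ·ΔH°_rxn = 28.988 × 129 = 3739.5 kJ/s
Sensible, feed 76.7→25 °C: -511.39 kJ/s
Outlet flows (mol/s): A 7.1117, B 28.988, C 28.988
Sensible, products 25→119 °C: 779.92 kJ/s
Q = ΔH = 4008 kJ/s = 4008 kW
Heat supplied = 240480 kJ/min

Q_in = 240000 kJ/min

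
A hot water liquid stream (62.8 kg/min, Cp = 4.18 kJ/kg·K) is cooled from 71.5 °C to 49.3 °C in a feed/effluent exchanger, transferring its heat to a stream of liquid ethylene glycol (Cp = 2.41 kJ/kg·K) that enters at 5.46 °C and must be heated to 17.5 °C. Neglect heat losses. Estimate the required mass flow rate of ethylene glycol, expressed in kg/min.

ṁ_c = 201 kg/min

Heat released by hot stream: Q = 62.8 × 4.18 × (71.5 − 49.3) = 5827.6 kJ/min
Energy balance on cold side (adiabatic exchanger): Q = ṁ_c·Cp_c·(T_c,out − T_c,in)
ṁ_c = 5827.6 / [2.41 × (17.5 − 5.46)] = 200.84 kg/min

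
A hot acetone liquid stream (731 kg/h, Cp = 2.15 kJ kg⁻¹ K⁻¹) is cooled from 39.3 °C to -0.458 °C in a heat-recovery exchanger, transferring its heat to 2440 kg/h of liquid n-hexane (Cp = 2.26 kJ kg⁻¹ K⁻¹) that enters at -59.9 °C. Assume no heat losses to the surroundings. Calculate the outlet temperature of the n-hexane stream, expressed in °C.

Heat released by hot stream: Q = 731 × 2.15 × (39.3 − -0.458) = 62486 kJ/h
Energy balance on cold side (adiabatic exchanger): Q = ṁ_c·Cp_c·(T_c,out − T_c,in)
T_c,out = -59.9 + 62486/(2440 × 2.26) = -48.569 °C

T_c,out = -48.6 °C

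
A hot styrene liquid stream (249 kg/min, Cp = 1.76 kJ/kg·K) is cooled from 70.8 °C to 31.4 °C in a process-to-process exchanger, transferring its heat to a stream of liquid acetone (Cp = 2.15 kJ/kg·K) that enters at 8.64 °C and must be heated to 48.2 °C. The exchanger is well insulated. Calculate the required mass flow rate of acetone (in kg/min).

Heat released by hot stream: Q = 249 × 1.76 × (70.8 − 31.4) = 17267 kJ/min
Energy balance on cold side (adiabatic exchanger): Q = ṁ_c·Cp_c·(T_c,out − T_c,in)
ṁ_c = 17267 / [2.15 × (48.2 − 8.64)] = 203.01 kg/min

ṁ_c = 203 kg/min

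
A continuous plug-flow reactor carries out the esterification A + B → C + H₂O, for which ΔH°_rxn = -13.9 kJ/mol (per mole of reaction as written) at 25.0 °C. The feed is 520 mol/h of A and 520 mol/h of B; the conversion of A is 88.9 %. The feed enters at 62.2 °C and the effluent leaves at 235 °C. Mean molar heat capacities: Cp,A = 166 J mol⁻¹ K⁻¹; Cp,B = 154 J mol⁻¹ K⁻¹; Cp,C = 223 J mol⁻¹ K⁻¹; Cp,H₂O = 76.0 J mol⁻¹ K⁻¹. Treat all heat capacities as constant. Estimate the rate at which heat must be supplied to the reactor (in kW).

Q_in = 5.64 kW

Extent of reaction ξ = 0.889 × 520 = 462.28 mol/h
Reaction term: ξ·ΔH°_rxn = 462.28 × -13.9 = -6425.7 kJ/h
Sensible, feed 62.2→25 °C: -6190.1 kJ/h
Outlet flows (mol/h): A 57.72, B 57.72, C 462.28, H₂O 462.28
Sensible, products 25→235 °C: 32905 kJ/h
Q = ΔH = 20290 kJ/h = 5.636 kW
Heat supplied = 5.636 kW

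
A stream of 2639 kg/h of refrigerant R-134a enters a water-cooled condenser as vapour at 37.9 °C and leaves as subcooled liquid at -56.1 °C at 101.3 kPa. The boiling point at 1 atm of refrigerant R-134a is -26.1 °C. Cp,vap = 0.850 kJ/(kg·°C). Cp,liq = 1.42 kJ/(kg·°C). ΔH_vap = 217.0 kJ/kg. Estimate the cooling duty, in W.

Q_c = 230000 W

vapour 37.9→-26.1 °C: -54.4 kJ/kg
condensation at -26.1 °C: -217 kJ/kg
liquid -26.1→-56.1 °C: -42.6 kJ/kg
Δh = -54.4 + -217 + -42.6 = -314 kJ/kg
Q = ṁ·Δh = 2639 kg/h × -314 kJ/kg = -828650 kJ/h
|Q| = 230.18 kW = 230180 W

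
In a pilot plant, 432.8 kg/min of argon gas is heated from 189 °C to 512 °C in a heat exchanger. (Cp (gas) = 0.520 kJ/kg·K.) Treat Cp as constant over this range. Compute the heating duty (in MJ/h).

Q = 4360 MJ/h

Q = ṁ·Cp·ΔT = 432.8 × 0.520 × (512 − 189) = 72693 kJ/min
Converting: 72693 / 60 s = 1211.6 kW
Heating duty = 4361.6 MJ/h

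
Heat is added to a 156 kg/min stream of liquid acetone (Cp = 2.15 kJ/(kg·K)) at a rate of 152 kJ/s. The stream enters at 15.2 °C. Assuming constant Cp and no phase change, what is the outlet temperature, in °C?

Q = 152 kJ/s = 9120 kJ/min
ΔT = Q/(ṁ·Cp) = 9120/(156×2.15) = 27.191 K
T_out = 15.2 + 27.191 = 42.391 °C

T_out = 42.4 °C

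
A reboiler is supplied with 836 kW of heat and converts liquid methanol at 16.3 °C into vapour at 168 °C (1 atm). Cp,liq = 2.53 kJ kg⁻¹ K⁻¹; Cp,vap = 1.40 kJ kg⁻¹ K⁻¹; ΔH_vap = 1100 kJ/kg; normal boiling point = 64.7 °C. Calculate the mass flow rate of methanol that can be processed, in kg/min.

Δh = 2.53×(64.7−16.3) + 1100 + 1.40×(168−64.7) = 1367.1 kJ/kg
Q = 836 kW = 836 kJ/s = 50160 kJ/min
ṁ = Q/Δh = 50160 / 1367.1 = 36.692 kg/min

ṁ = 36.7 kg/min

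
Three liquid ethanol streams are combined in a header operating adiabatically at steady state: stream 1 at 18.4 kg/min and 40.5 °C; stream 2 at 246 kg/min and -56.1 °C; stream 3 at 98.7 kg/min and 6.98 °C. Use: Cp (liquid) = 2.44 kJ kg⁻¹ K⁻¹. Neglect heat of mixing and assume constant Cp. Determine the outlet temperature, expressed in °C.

T_out = -34.1 °C

Energy balance with Q = 0: Σ ṁᵢCp,ᵢ(T_out − Tᵢ) = 0
Σ ṁᵢCp,ᵢTᵢ = 18.4×2.44×40.5 + 246×2.44×-56.1 + 98.7×2.44×6.98 = -30174
Σ ṁᵢCp,ᵢ = 18.4×2.44 + 246×2.44 + 98.7×2.44 = 885.96
T_out = -30174 / 885.96 = -34.058 °C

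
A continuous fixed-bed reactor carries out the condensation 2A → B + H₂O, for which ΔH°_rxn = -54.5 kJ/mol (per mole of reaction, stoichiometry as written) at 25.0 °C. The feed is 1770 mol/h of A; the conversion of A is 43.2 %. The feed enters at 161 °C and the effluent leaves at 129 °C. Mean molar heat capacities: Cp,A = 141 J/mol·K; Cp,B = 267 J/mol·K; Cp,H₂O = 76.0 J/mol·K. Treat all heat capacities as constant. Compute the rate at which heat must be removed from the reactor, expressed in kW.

Extent of reaction ξ = 0.432 × 1770 / 2 = 382.32 mol/h
Reaction term: ξ·ΔH°_rxn = 382.32 × -54.5 = -20836 kJ/h
Sensible, feed 161→25 °C: -33942 kJ/h
Outlet flows (mol/h): A 1005.4, B 382.32, H₂O 382.32
Sensible, products 25→129 °C: 28381 kJ/h
Q = ΔH = -26397 kJ/h = -7.3326 kW
Heat removed = 7.3326 kW

Q_out = 7.33 kW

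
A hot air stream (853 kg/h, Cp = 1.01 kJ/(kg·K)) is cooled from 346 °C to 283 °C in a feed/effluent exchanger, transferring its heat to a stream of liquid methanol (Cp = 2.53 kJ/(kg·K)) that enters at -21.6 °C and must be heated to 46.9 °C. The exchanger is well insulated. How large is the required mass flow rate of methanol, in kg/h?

Heat released by hot stream: Q = 853 × 1.01 × (346 − 283) = 54276 kJ/h
Energy balance on cold side (adiabatic exchanger): Q = ṁ_c·Cp_c·(T_c,out − T_c,in)
ṁ_c = 54276 / [2.53 × (46.9 − -21.6)] = 313.18 kg/h

ṁ_c = 313 kg/h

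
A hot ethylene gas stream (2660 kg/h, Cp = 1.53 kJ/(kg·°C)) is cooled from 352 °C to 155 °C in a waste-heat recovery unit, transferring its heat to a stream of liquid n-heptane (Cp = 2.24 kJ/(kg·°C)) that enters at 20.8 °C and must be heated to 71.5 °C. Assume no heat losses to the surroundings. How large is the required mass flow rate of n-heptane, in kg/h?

ṁ_c = 7060 kg/h

Heat released by hot stream: Q = 2660 × 1.53 × (352 − 155) = 801750 kJ/h
Energy balance on cold side (adiabatic exchanger): Q = ṁ_c·Cp_c·(T_c,out − T_c,in)
ṁ_c = 801750 / [2.24 × (71.5 − 20.8)] = 7059.7 kg/h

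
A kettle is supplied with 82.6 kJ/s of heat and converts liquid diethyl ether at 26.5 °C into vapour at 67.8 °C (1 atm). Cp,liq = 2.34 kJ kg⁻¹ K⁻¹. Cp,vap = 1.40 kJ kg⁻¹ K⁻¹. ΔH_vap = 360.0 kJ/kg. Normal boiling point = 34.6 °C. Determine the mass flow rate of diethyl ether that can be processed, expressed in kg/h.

Δh = 2.34×(34.6−26.5) + 360.0 + 1.40×(67.8−34.6) = 425.43 kJ/kg
Q = 82.6 kJ/s = 82.6 kJ/s = 297360 kJ/h
ṁ = Q/Δh = 297360 / 425.43 = 698.96 kg/h

ṁ = 699 kg/h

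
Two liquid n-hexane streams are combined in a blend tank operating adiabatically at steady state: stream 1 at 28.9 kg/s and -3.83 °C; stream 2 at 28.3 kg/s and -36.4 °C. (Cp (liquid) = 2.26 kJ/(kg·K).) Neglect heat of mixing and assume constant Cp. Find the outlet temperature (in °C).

Energy balance with Q = 0: Σ ṁᵢCp,ᵢ(T_out − Tᵢ) = 0
T_out = Σ ṁᵢCp,ᵢTᵢ / Σ ṁᵢCp,ᵢ
      = -2578.2 / 129.27 = -19.944 °C

T_out = -19.9 °C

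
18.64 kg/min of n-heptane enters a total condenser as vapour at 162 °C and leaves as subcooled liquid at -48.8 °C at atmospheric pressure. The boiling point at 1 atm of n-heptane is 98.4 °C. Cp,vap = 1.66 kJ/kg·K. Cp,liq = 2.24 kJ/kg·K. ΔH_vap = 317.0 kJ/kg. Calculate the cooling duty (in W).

vapour 162→98.4 °C: -105.58 kJ/kg
condensation at 98.4 °C: -317 kJ/kg
liquid 98.4→-48.8 °C: -329.73 kJ/kg
Δh = -105.58 + -317 + -329.73 = -752.3 kJ/kg
Q = ṁ·Δh = 18.64 kg/min × -752.3 kJ/kg = -14023 kJ/min
|Q| = 233.72 kW = 233720 W

Q_c = 234000 W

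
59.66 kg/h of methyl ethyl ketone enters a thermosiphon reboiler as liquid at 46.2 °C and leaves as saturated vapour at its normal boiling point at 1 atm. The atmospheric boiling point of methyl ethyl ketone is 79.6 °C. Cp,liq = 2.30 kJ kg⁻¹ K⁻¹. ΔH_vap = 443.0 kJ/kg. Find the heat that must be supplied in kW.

Q = 8.61 kW

liquid 46.2→79.6 °C: 76.82 kJ/kg
vaporisation at 79.6 °C: 443 kJ/kg
Δh = 76.82 + 443 = 519.82 kJ/kg
Q = ṁ·Δh = 59.66 kg/h × 519.82 kJ/kg = 31012 kJ/h
|Q| = 8.6146 kW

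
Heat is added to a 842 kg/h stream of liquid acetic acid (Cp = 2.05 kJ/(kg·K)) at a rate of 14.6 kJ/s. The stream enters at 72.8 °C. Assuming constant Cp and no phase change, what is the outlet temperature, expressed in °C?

Q = 14.6 kJ/s = 52560 kJ/h
ΔT = Q/(ṁ·Cp) = 52560/(842×2.05) = 30.45 K
T_out = 72.8 + 30.45 = 103.25 °C

T_out = 103 °C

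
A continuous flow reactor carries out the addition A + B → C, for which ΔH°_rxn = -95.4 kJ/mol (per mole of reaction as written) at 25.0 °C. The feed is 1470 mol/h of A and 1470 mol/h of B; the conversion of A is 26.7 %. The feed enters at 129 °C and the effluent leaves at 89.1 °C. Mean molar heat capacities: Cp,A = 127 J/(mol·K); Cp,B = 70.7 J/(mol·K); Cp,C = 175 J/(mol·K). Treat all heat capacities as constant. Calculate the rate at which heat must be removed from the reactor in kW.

Extent of reaction ξ = 0.267 × 1470 = 392.49 mol/h
Reaction term: ξ·ΔH°_rxn = 392.49 × -95.4 = -37444 kJ/h
Sensible, feed 129→25 °C: -30224 kJ/h
Outlet flows (mol/h): A 1077.5, B 1077.5, C 392.49
Sensible, products 25→89.1 °C: 18058 kJ/h
Q = ΔH = -49610 kJ/h = -13.781 kW
Heat removed = 13.781 kW

Q_out = 13.8 kW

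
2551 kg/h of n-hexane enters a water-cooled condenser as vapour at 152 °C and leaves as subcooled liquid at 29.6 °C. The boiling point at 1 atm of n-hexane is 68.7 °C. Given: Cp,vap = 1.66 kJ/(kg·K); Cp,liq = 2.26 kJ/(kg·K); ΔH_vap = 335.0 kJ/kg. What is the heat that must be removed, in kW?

vapour 152→68.7 °C: -138.28 kJ/kg
condensation at 68.7 °C: -335 kJ/kg
liquid 68.7→29.6 °C: -88.366 kJ/kg
Δh = -138.28 + -335 + -88.366 = -561.64 kJ/kg
Q = ṁ·Δh = 2551 kg/h × -561.64 kJ/kg = -1.4328e+06 kJ/h
|Q| = 397.99 kW

Q_c = 398 kW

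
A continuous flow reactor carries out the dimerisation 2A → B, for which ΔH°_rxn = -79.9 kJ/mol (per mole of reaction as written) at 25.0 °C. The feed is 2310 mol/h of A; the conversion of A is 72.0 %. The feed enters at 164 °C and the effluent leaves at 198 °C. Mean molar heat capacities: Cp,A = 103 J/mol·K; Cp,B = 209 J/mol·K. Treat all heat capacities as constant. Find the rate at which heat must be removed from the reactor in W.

Extent of reaction ξ = 0.720 × 2310 / 2 = 831.6 mol/h
Reaction term: ξ·ΔH°_rxn = 831.6 × -79.9 = -66445 kJ/h
Sensible, feed 164→25 °C: -33072 kJ/h
Outlet flows (mol/h): A 646.8, B 831.6
Sensible, products 25→198 °C: 41593 kJ/h
Q = ΔH = -57924 kJ/h = -16.09 kW
Heat removed = 16090 W

Q_out = 16100 W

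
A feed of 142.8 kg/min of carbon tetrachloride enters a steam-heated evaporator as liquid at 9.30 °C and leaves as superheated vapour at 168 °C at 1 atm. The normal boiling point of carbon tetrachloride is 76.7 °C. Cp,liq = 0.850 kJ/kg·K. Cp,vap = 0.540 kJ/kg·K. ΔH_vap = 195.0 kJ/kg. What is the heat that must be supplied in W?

liquid 9.30→76.7 °C: 57.29 kJ/kg
vaporisation at 76.7 °C: 195 kJ/kg
vapour 76.7→168 °C: 49.302 kJ/kg
Δh = 57.29 + 195 + 49.302 = 301.59 kJ/kg
Q = ṁ·Δh = 142.8 kg/min × 301.59 kJ/kg = 43067 kJ/min
|Q| = 717.79 kW = 717790 W

Q = 718000 W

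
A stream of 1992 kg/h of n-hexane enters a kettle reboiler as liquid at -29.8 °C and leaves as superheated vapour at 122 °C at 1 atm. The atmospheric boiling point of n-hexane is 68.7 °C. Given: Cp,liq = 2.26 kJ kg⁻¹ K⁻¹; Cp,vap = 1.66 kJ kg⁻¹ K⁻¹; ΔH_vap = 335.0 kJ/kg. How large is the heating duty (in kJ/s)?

liquid -29.8→68.7 °C: 222.61 kJ/kg
vaporisation at 68.7 °C: 335 kJ/kg
vapour 68.7→122 °C: 88.478 kJ/kg
Δh = 222.61 + 335 + 88.478 = 646.09 kJ/kg
Q = ṁ·Δh = 1992 kg/h × 646.09 kJ/kg = 1.287e+06 kJ/h
|Q| = 357.5 kW

Q = 358 kJ/s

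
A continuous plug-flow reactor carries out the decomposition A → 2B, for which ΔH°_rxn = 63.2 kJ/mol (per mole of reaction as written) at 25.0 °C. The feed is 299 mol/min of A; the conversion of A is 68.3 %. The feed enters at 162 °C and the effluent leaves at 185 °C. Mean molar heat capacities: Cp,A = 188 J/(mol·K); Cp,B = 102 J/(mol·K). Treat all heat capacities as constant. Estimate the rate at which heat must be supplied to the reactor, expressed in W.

Q_in = 245000 W

Extent of reaction ξ = 0.683 × 299 = 204.22 mol/min
Reaction term: ξ·ΔH°_rxn = 204.22 × 63.2 = 12907 kJ/min
Sensible, feed 162→25 °C: -7701 kJ/min
Outlet flows (mol/min): A 94.783, B 408.43
Sensible, products 25→185 °C: 9516.7 kJ/min
Q = ΔH = 14722 kJ/min = 245.37 kW
Heat supplied = 245370 W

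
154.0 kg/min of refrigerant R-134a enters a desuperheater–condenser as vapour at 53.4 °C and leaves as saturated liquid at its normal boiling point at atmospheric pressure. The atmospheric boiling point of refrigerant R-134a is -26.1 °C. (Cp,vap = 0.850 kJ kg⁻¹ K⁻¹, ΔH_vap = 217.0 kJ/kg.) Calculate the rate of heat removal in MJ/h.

Q_c = 2630 MJ/h

vapour 53.4→-26.1 °C: -67.575 kJ/kg
condensation at -26.1 °C: -217 kJ/kg
Δh = -67.575 + -217 = -284.57 kJ/kg
Q = ṁ·Δh = 154.0 kg/min × -284.57 kJ/kg = -43825 kJ/min
|Q| = 730.41 kW = 2629.5 MJ/h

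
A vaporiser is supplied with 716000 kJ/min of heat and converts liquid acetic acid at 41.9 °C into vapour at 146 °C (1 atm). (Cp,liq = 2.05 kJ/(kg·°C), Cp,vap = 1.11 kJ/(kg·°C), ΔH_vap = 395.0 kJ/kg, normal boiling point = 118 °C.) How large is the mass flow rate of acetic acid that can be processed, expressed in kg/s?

Δh = 2.05×(118−41.9) + 395.0 + 1.11×(146−118) = 582.09 kJ/kg
Q = 716000 kJ/min = 11933 kJ/s = 11933 kJ/s
ṁ = Q/Δh = 11933 / 582.09 = 20.501 kg/s

ṁ = 20.5 kg/s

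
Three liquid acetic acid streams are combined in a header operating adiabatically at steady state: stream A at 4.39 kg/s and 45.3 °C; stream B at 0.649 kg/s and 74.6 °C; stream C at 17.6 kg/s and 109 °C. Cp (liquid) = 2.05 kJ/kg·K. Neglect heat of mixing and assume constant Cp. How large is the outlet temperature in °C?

Adiabatic, steady state ⇒ Σ ṁᵢCp,ᵢ(T_out − Tᵢ) = 0
T_out = Σ ṁᵢCp,ᵢTᵢ / Σ ṁᵢCp,ᵢ
      = 4439.6 / 46.41 = 95.662 °C

T_out = 95.7 °C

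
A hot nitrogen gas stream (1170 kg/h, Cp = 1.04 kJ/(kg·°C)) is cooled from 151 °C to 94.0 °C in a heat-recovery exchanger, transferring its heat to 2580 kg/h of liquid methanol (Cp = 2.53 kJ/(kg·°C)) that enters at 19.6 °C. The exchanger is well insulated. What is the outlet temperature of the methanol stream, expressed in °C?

Heat released by hot stream: Q = 1170 × 1.04 × (151 − 94.0) = 69358 kJ/h
Energy balance on cold side (adiabatic exchanger): Q = ṁ_c·Cp_c·(T_c,out − T_c,in)
T_c,out = 19.6 + 69358/(2580 × 2.53) = 30.226 °C

T_c,out = 30.2 °C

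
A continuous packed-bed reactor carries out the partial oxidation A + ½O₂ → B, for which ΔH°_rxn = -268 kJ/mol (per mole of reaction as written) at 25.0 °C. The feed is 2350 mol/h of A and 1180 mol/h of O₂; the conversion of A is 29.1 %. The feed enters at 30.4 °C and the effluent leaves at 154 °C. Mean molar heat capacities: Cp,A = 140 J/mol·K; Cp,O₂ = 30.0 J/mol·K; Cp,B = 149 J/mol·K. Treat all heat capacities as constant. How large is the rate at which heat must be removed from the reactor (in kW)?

Q_out = 38.5 kW

Extent of reaction ξ = 0.291 × 2350 = 683.85 mol/h
Reaction term: ξ·ΔH°_rxn = 683.85 × -268 = -183270 kJ/h
Sensible, feed 30.4→25 °C: -1967.8 kJ/h
Outlet flows (mol/h): A 1666.2, O₂ 838.08, B 683.85
Sensible, products 25→154 °C: 46478 kJ/h
Q = ΔH = -138760 kJ/h = -38.545 kW
Heat removed = 38.545 kW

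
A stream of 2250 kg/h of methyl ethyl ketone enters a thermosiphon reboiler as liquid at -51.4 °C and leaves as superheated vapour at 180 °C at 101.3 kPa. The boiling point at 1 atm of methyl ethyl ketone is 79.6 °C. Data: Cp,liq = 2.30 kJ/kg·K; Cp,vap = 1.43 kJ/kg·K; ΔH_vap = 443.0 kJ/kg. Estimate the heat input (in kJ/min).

Q = 33300 kJ/min

liquid -51.4→79.6 °C: 301.3 kJ/kg
vaporisation at 79.6 °C: 443 kJ/kg
vapour 79.6→180 °C: 143.57 kJ/kg
Δh = 301.3 + 443 + 143.57 = 887.87 kJ/kg
Q = ṁ·Δh = 2250 kg/h × 887.87 kJ/kg = 1.9977e+06 kJ/h
|Q| = 554.92 kW = 33295 kJ/min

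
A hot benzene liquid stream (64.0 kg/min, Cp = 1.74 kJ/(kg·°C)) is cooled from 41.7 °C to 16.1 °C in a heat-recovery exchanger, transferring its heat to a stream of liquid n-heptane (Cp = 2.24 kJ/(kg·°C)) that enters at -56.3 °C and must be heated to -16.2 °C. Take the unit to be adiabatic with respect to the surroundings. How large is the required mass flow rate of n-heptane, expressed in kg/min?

Heat released by hot stream: Q = 64.0 × 1.74 × (41.7 − 16.1) = 2850.8 kJ/min
Energy balance on cold side (adiabatic exchanger): Q = ṁ_c·Cp_c·(T_c,out − T_c,in)
ṁ_c = 2850.8 / [2.24 × (-16.2 − -56.3)] = 31.738 kg/min

ṁ_c = 31.7 kg/min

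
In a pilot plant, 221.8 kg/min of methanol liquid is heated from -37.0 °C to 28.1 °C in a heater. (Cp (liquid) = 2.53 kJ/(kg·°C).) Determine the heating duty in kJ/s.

Q = ṁ·Cp·ΔT = 221.8 × 2.53 × (28.1 − -37.0) = 36531 kJ/min
Converting: 36531 / 60 s = 608.85 kW

Q = 609 kJ/s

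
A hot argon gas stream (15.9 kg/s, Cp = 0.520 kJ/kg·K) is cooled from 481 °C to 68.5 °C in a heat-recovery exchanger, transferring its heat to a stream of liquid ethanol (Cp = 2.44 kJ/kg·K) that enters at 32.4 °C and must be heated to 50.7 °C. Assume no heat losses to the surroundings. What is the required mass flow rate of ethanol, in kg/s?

Heat released by hot stream: Q = 15.9 × 0.520 × (481 − 68.5) = 3410.6 kJ/s
Energy balance on cold side (adiabatic exchanger): Q = ṁ_c·Cp_c·(T_c,out − T_c,in)
ṁ_c = 3410.6 / [2.44 × (50.7 − 32.4)] = 76.381 kg/s

ṁ_c = 76.4 kg/s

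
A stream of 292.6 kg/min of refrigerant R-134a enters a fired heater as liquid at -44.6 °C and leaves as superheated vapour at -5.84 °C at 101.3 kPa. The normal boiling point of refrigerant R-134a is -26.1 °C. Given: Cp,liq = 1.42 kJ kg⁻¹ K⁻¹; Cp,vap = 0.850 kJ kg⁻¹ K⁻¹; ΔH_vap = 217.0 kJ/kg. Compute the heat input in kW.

liquid -44.6→-26.1 °C: 26.27 kJ/kg
vaporisation at -26.1 °C: 217 kJ/kg
vapour -26.1→-5.84 °C: 17.221 kJ/kg
Δh = 26.27 + 217 + 17.221 = 260.49 kJ/kg
Q = ṁ·Δh = 292.6 kg/min × 260.49 kJ/kg = 76220 kJ/min
|Q| = 1270.3 kW

Q = 1270 kW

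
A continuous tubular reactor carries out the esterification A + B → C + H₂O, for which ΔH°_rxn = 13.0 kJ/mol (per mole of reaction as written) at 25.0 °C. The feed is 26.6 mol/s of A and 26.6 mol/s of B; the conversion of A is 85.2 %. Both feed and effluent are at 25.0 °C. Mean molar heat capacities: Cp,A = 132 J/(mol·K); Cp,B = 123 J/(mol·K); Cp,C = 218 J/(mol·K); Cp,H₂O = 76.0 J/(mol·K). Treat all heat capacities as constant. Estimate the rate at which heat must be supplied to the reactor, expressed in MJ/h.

Extent of reaction ξ = 0.852 × 26.6 = 22.663 mol/s
Reaction term: ξ·ΔH°_rxn = 22.663 × 13.0 = 294.62 kJ/s
Q = ΔH = 294.62 kJ/s = 294.62 kW
Heat supplied = 1060.6 MJ/h

Q_in = 1060 MJ/h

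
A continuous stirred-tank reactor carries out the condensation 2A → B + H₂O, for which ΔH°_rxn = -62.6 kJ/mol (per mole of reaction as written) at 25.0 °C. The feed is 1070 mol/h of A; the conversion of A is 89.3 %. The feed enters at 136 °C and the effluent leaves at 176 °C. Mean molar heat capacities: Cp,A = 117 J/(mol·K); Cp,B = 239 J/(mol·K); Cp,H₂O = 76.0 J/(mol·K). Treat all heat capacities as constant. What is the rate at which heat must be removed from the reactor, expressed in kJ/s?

Q_out = 5.29 kJ/s

Extent of reaction ξ = 0.893 × 1070 / 2 = 477.75 mol/h
Reaction term: ξ·ΔH°_rxn = 477.75 × -62.6 = -29907 kJ/h
Sensible, feed 136→25 °C: -13896 kJ/h
Outlet flows (mol/h): A 114.49, B 477.75, H₂O 477.75
Sensible, products 25→176 °C: 24747 kJ/h
Q = ΔH = -19056 kJ/h = -5.2935 kW
Heat removed = 5.2935 kJ/s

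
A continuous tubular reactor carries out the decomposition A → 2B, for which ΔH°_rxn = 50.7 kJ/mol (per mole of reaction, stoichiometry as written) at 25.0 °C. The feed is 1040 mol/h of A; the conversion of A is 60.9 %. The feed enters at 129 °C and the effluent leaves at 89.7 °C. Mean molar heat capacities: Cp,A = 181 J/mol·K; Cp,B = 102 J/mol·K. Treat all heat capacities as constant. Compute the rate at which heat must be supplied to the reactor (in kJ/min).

Extent of reaction ξ = 0.609 × 1040 = 633.36 mol/h
Reaction term: ξ·ΔH°_rxn = 633.36 × 50.7 = 32111 kJ/h
Sensible, feed 129→25 °C: -19577 kJ/h
Outlet flows (mol/h): A 406.64, B 1266.7
Sensible, products 25→89.7 °C: 13122 kJ/h
Q = ΔH = 25656 kJ/h = 7.1267 kW
Heat supplied = 427.6 kJ/min

Q_in = 428 kJ/min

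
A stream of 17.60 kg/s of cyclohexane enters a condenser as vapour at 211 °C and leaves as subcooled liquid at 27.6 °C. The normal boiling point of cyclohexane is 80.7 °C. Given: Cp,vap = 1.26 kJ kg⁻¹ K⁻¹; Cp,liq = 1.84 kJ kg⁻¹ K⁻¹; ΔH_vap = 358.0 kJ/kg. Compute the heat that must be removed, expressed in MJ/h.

Q_c = 39300 MJ/h

vapour 211→80.7 °C: -164.18 kJ/kg
condensation at 80.7 °C: -358 kJ/kg
liquid 80.7→27.6 °C: -97.704 kJ/kg
Δh = -164.18 + -358 + -97.704 = -619.88 kJ/kg
Q = ṁ·Δh = 17.60 kg/s × -619.88 kJ/kg = -10910 kJ/s
|Q| = 10910 kW = 39276 MJ/h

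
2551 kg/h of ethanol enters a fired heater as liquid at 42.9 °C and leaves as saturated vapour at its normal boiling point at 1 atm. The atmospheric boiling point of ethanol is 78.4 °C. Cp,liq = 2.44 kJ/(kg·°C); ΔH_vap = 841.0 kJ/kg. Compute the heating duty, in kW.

liquid 42.9→78.4 °C: 86.62 kJ/kg
vaporisation at 78.4 °C: 841 kJ/kg
Δh = 86.62 + 841 = 927.62 kJ/kg
Q = ṁ·Δh = 2551 kg/h × 927.62 kJ/kg = 2.3664e+06 kJ/h
|Q| = 657.32 kW

Q = 657 kW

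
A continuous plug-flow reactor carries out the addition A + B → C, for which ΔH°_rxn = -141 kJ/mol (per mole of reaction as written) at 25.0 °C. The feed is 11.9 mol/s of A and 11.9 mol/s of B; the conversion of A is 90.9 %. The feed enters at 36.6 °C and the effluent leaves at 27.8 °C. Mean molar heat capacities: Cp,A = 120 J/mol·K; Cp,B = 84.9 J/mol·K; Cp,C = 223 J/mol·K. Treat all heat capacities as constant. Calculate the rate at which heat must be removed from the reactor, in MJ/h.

Q_out = 5570 MJ/h

Extent of reaction ξ = 0.909 × 11.9 = 10.817 mol/s
Reaction term: ξ·ΔH°_rxn = 10.817 × -141 = -1525.2 kJ/s
Sensible, feed 36.6→25 °C: -28.284 kJ/s
Outlet flows (mol/s): A 1.0829, B 1.0829, C 10.817
Sensible, products 25→27.8 °C: 7.3755 kJ/s
Q = ΔH = -1546.1 kJ/s = -1546.1 kW
Heat removed = 5566 MJ/h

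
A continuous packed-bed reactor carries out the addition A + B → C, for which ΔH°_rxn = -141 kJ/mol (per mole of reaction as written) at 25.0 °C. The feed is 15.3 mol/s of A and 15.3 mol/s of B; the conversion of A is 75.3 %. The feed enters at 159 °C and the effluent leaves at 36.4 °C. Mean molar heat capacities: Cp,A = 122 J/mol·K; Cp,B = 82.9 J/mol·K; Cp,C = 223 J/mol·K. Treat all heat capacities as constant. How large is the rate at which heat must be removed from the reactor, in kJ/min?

Q_out = 120000 kJ/min

Extent of reaction ξ = 0.753 × 15.3 = 11.521 mol/s
Reaction term: ξ·ΔH°_rxn = 11.521 × -141 = -1624.4 kJ/s
Sensible, feed 159→25 °C: -420.09 kJ/s
Outlet flows (mol/s): A 3.7791, B 3.7791, C 11.521
Sensible, products 25→36.4 °C: 38.116 kJ/s
Q = ΔH = -2006.4 kJ/s = -2006.4 kW
Heat removed = 120390 kJ/min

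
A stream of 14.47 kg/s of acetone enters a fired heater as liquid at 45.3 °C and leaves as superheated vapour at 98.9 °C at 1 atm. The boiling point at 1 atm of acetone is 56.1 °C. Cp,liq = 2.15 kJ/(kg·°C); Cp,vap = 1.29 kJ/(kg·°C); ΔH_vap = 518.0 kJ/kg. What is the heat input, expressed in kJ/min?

liquid 45.3→56.1 °C: 23.22 kJ/kg
vaporisation at 56.1 °C: 518 kJ/kg
vapour 56.1→98.9 °C: 55.212 kJ/kg
Δh = 23.22 + 518 + 55.212 = 596.43 kJ/kg
Q = ṁ·Δh = 14.47 kg/s × 596.43 kJ/kg = 8630.4 kJ/s
|Q| = 8630.4 kW = 517820 kJ/min

Q = 518000 kJ/min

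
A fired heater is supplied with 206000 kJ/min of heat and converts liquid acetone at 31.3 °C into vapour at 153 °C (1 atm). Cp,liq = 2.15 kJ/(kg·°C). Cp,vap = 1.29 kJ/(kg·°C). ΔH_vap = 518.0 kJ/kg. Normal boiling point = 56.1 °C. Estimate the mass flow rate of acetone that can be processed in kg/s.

ṁ = 4.93 kg/s

Δh = 2.15×(56.1−31.3) + 518.0 + 1.29×(153−56.1) = 696.32 kJ/kg
Q = 206000 kJ/min = 3433.3 kJ/s = 3433.3 kJ/s
ṁ = Q/Δh = 3433.3 / 696.32 = 4.9307 kg/s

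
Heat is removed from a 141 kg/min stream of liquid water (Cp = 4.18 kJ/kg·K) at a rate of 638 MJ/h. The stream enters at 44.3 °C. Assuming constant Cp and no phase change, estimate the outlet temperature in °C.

Q = 638 MJ/h = 10633 kJ/min
ΔT = Q/(ṁ·Cp) = 10633/(141×4.18) = 18.042 K
T_out = 44.3 − 18.042 = 26.258 °C

T_out = 26.3 °C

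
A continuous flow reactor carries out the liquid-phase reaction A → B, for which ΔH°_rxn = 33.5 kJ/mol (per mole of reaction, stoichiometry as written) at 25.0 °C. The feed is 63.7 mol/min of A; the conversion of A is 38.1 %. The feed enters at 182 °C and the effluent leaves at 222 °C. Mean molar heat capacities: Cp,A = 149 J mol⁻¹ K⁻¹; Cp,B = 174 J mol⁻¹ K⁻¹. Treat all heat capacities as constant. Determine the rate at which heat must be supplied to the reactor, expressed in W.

Q_in = 21900 W

Extent of reaction ξ = 0.381 × 63.7 = 24.27 mol/min
Reaction term: ξ·ΔH°_rxn = 24.27 × 33.5 = 813.03 kJ/min
Sensible, feed 182→25 °C: -1490.1 kJ/min
Outlet flows (mol/min): A 39.43, B 24.27
Sensible, products 25→222 °C: 1989.3 kJ/min
Q = ΔH = 1312.2 kJ/min = 21.87 kW
Heat supplied = 21870 W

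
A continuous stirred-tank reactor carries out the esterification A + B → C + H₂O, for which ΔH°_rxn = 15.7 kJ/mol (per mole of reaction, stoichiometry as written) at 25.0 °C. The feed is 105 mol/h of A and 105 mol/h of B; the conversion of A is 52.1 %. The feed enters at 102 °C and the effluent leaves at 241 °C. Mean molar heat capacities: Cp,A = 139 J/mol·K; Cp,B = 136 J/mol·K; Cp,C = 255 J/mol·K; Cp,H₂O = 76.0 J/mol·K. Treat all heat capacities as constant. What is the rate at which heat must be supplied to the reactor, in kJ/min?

Extent of reaction ξ = 0.521 × 105 = 54.705 mol/h
Reaction term: ξ·ΔH°_rxn = 54.705 × 15.7 = 858.87 kJ/h
Sensible, feed 102→25 °C: -2223.4 kJ/h
Outlet flows (mol/h): A 50.295, B 50.295, C 54.705, H₂O 54.705
Sensible, products 25→241 °C: 6898.7 kJ/h
Q = ΔH = 5534.2 kJ/h = 1.5373 kW
Heat supplied = 92.237 kJ/min

Q_in = 92.2 kJ/min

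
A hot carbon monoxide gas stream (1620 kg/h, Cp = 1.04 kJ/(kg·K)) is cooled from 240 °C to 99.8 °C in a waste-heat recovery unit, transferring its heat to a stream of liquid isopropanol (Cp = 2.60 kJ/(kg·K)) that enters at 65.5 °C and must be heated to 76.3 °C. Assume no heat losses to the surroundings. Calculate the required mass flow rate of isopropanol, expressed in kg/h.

ṁ_c = 8410 kg/h

Heat released by hot stream: Q = 1620 × 1.04 × (240 − 99.8) = 236210 kJ/h
Energy balance on cold side (adiabatic exchanger): Q = ṁ_c·Cp_c·(T_c,out − T_c,in)
ṁ_c = 236210 / [2.60 × (76.3 − 65.5)] = 8412 kg/h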